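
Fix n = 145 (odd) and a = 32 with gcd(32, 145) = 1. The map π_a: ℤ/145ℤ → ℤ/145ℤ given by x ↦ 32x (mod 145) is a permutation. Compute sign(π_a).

+1

Trace 81: π^k(81) = [81, 127, 4, 128, 36, 137, 34] for k=0..6.
7 cycles of lengths [28, 28, 28, 28, 28, 4, 1].
sign(π) = (−1)^{n − #cycles} = (−1)^{145−7} = (−1)^138 = +1.
The Jacobi symbol (32|145) = +1 (Zolotarev) agrees.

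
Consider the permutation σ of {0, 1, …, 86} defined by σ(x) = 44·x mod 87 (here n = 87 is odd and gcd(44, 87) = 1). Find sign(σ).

+1

Orbit of 41 under x↦44x: [41, 64, 32, 16, 8, 4, 2]… (length divides ord_87(44)).
The orbit structure of x ↦ 44x mod 87: 5 orbits of sizes [28, 28, 28, 2, 1].
Σ(ℓ_i−1) = 87−5 = 82; sign = (−1)^82 = +1.
Check: (44/87) = +1 by Zolotarev.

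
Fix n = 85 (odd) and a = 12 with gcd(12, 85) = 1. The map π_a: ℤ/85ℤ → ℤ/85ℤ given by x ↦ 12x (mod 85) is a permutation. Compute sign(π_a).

Trace 82: π^k(82) = [82, 49, 78, 1, 12, 59, 28] for k=0..6.
π_12 has 7 disjoint cycles with lengths [16, 16, 16, 16, 16, 4, 1] on {0,…,84}.
Σ(ℓ_i−1) = 85−7 = 78; sign = (−1)^78 = +1.
Via Zolotarev, sign(π_{12}) = (12|85) = +1.

+1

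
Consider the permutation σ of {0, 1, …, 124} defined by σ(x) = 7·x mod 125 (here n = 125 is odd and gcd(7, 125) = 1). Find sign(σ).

Orbit of 24 under x↦7x: [24, 43, 51, 107, 124, 118, 76]… (length divides ord_125(7)).
Decompose π into cycles: lengths [20, 20, 20, 20, 20, 4, 4, 4, 4, 4, 4, 1] (12 cycles, including the fixed point 0).
With 12 cycles on 125 points, sign = (−1)^{125−12} = -1.
Zolotarev: (7|125) = -1, matching the cycle-count sign.

-1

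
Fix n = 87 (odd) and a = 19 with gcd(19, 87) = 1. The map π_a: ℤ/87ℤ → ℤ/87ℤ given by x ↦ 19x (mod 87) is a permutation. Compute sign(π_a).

Start at x=13: 13 → 73 → 82 → 79 → 22 → 70 → 25 → … (one orbit).
Decompose π into cycles: lengths [28, 28, 28, 1, 1, 1] (6 cycles, including the fixed point 0).
87 − 6 = 81 transpositions; sign(π) = (−1)^81 = -1.
Via Zolotarev, sign(π_{19}) = (19|87) = -1.

-1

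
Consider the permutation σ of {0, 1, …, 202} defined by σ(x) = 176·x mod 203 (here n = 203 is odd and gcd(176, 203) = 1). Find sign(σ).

Orbit of 162 under x↦176x: [162, 92, 155, 78, 127, 22, 15]… (length divides ord_203(176)).
Decompose π into cycles: lengths [28, 28, 28, 28, 28, 28, 28, 1, 1, 1, 1, 1, 1, 1] (14 cycles, including the fixed point 0).
n − c = 203 − 14 = 189; sign = (−1)^189 = -1.

-1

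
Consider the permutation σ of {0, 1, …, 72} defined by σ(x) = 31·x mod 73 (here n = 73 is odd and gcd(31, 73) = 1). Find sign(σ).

-1

Start at x=30: 30 → 54 → 68 → 64 → 13 → 38 → 10 → … (one orbit).
Decompose π into cycles: lengths [72, 1] (2 cycles, including the fixed point 0).
73 − 2 = 71 transpositions; sign(π) = (−1)^71 = -1.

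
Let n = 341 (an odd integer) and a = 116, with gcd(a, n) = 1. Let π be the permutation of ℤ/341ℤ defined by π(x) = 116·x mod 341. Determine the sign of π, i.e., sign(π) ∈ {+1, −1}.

Orbit of 244 under x↦116x: [244, 1, 116, 157, 139, 97, 340]… (length divides ord_341(116)).
Decompose π into cycles: lengths [10, 10, 10, 10, 10, 10, 10, 10, 10, 10, 10, 10, 10, 10, 10, 10, 10, 10, 10, 10, 10, 10, 10, 10, 10, 10, 10, 10, 10, 10, 10, 10, 10, 10, 1] (35 cycles, including the fixed point 0).
With 35 cycles on 341 points, sign = (−1)^{341−35} = +1.

+1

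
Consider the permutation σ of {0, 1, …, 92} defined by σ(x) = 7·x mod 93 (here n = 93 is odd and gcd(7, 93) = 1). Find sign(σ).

Start at x=67: 67 → 4 → 28 → 10 → 70 → 25 → 82 → … (one orbit).
Cycle lengths of π_7 on ℤ/93ℤ: [15, 15, 15, 15, 15, 15, 1, 1, 1]; 9 cycles in total.
Σ(ℓ_i−1) = 93−9 = 84; sign = (−1)^84 = +1.
The Jacobi symbol (7|93) = +1 (Zolotarev) agrees.

+1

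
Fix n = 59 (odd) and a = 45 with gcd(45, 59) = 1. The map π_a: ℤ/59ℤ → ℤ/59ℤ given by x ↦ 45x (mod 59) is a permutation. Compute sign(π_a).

Trace 19: π^k(19) = [19, 29, 7, 20, 15, 26, 49] for k=0..6.
3 cycles of lengths [29, 29, 1].
With 3 cycles on 59 points, sign = (−1)^{59−3} = +1.

+1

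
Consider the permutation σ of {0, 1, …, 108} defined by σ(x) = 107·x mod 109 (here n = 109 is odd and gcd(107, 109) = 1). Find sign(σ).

Orbit of 23 under x↦107x: [23, 63, 92, 34, 41, 27, 55]… (length divides ord_109(107)).
Decompose π into cycles: lengths [36, 36, 36, 1] (4 cycles, including the fixed point 0).
4 cycles on 109: each ℓ→(−1)^(ℓ−1), product (−1)^105 = -1.
The Jacobi symbol (107|109) = -1 (Zolotarev) agrees.

-1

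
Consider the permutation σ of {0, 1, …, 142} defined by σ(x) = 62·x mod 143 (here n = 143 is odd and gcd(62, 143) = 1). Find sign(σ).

Trace 9: π^k(9) = [9, 129, 133, 95, 27, 101, 113] for k=0..6.
8 cycles of lengths [30, 30, 30, 30, 10, 6, 6, 1].
Σ(ℓ_i−1) = 143−8 = 135; sign = (−1)^135 = -1.
Check: (62/143) = -1 by Zolotarev.

-1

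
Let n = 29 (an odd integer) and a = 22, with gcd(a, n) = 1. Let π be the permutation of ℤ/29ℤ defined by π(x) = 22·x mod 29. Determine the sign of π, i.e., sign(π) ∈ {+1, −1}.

+1

Orbit of 4 under x↦22x: [4, 1, 22, 20, 5, 23, 13]… (length divides ord_29(22)).
Cycle lengths of π_22 on ℤ/29ℤ: [14, 14, 1]; 3 cycles in total.
29 − 3 = 26 transpositions; sign(π) = (−1)^26 = +1.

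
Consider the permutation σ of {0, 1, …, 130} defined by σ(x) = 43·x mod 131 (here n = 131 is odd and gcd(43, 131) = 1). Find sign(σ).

Start at x=59: 59 → 48 → 99 → 65 → 44 → 58 → 5 → … (one orbit).
Decompose π into cycles: lengths [65, 65, 1] (3 cycles, including the fixed point 0).
131 − 3 = 128 transpositions; sign(π) = (−1)^128 = +1.
(43|131)_J = +1 (Zolotarev's lemma cross-check).

+1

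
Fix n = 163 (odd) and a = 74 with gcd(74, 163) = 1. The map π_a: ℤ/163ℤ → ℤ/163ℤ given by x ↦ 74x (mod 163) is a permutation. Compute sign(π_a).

Start at x=54: 54 → 84 → 22 → 161 → 15 → 132 → 151 → … (one orbit).
Cycle type of π: 81×2 + 1; total 3 cycles.
3 cycles on 163: each ℓ→(−1)^(ℓ−1), product (−1)^160 = +1.

+1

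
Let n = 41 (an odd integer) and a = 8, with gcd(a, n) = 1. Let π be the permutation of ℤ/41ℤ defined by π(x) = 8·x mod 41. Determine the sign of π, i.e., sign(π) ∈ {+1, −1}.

+1

Trace 16: π^k(16) = [16, 5, 40, 33, 18, 21, 4] for k=0..6.
Cycle type of π: 20×2 + 1; total 3 cycles.
3 cycles on 41: each ℓ→(−1)^(ℓ−1), product (−1)^38 = +1.
Via Zolotarev, sign(π_{8}) = (8|41) = +1.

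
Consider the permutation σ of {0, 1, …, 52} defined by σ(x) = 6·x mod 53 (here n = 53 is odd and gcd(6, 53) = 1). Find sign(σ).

Orbit of 16 under x↦6x: [16, 43, 46, 11, 13, 25, 44]… (length divides ord_53(6)).
Cycle lengths of π_6 on ℤ/53ℤ: [26, 26, 1]; 3 cycles in total.
n − c = 53 − 3 = 50; sign = (−1)^50 = +1.
Check: (6/53) = +1 by Zolotarev.

+1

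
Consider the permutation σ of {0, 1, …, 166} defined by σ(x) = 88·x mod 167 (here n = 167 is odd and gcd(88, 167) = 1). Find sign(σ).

+1

Orbit of 33 under x↦88x: [33, 65, 42, 22, 99, 28, 126]… (length divides ord_167(88)).
Cycle lengths of π_88 on ℤ/167ℤ: [83, 83, 1]; 3 cycles in total.
Σ(ℓ_i−1) = 167−3 = 164; sign = (−1)^164 = +1.
Check: (88/167) = +1 by Zolotarev.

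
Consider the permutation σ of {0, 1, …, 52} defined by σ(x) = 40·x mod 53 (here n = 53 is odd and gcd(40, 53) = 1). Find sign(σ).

+1

Orbit of 25 under x↦40x: [25, 46, 38, 36, 9, 42, 37]… (length divides ord_53(40)).
Decompose π into cycles: lengths [26, 26, 1] (3 cycles, including the fixed point 0).
Σ(ℓ_i−1) = 53−3 = 50; sign = (−1)^50 = +1.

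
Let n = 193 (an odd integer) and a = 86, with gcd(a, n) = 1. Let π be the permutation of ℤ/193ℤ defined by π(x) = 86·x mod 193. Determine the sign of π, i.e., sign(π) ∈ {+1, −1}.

+1

Start at x=3: 3 → 65 → 186 → 170 → 145 → 118 → 112 → … (one orbit).
Decompose π into cycles: lengths [96, 96, 1] (3 cycles, including the fixed point 0).
193 − 3 = 190 transpositions; sign(π) = (−1)^190 = +1.
(86|193)_J = +1 (Zolotarev's lemma cross-check).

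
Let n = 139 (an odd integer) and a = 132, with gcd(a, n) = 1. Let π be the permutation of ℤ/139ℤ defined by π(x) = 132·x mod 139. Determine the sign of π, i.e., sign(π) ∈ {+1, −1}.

Start at x=34: 34 → 40 → 137 → 14 → 41 → 130 → 63 → … (one orbit).
Cycle lengths of π_132 on ℤ/139ℤ: [138, 1]; 2 cycles in total.
n − c = 139 − 2 = 137; sign = (−1)^137 = -1.

-1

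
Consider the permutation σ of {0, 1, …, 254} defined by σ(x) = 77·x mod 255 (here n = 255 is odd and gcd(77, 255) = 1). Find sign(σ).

+1

Trace 212: π^k(212) = [212, 4, 53, 1, 77, 64, 83] for k=0..6.
Cycle lengths of π_77 on ℤ/255ℤ: [8, 8, 8, 8, 8, 8, 8, 8, 8, 8, 8, 8, 8, 8, 8, 8, 8, 8, 8, 8, 8, 8, 8, 8, 8, 8, 8, 8, 8, 8, 4, 4, 4, 2, 1]; 35 cycles in total.
Σ(ℓ_i−1) = 255−35 = 220; sign = (−1)^220 = +1.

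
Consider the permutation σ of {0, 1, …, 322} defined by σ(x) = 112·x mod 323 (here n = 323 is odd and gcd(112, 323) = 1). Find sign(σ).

-1

Start at x=131: 131 → 137 → 163 → 168 → 82 → 140 → 176 → … (one orbit).
Cycle type of π: 144×2 + 16 + 9×2 + 1; total 6 cycles.
323 − 6 = 317 transpositions; sign(π) = (−1)^317 = -1.
The Jacobi symbol (112|323) = -1 (Zolotarev) agrees.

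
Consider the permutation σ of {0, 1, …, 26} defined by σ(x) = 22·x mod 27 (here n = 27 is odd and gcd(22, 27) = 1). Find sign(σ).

+1

Trace 1: π^k(1) = [1, 22, 25, 10, 4, 7, 19] for k=0..6.
The orbit structure of x ↦ 22x mod 27: 7 orbits of sizes [9, 9, 3, 3, 1, 1, 1].
sign(π) = (−1)^{n − #cycles} = (−1)^{27−7} = (−1)^20 = +1.
Check: (22/27) = +1 by Zolotarev.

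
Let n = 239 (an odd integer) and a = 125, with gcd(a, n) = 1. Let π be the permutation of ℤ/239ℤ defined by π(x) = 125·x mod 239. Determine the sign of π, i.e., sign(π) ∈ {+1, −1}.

+1

Start at x=96: 96 → 50 → 36 → 198 → 133 → 134 → 20 → … (one orbit).
Decompose π into cycles: lengths [119, 119, 1] (3 cycles, including the fixed point 0).
3 cycles on 239: each ℓ→(−1)^(ℓ−1), product (−1)^236 = +1.
Check: (125/239) = +1 by Zolotarev.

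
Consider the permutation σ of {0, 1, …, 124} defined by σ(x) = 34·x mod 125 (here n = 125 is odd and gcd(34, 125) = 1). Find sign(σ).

+1

Orbit of 91 under x↦34x: [91, 94, 71, 39, 76, 84, 106]… (length divides ord_125(34)).
Decompose π into cycles: lengths [50, 50, 10, 10, 2, 2, 1] (7 cycles, including the fixed point 0).
sign(π) = (−1)^{n − #cycles} = (−1)^{125−7} = (−1)^118 = +1.
Via Zolotarev, sign(π_{34}) = (34|125) = +1.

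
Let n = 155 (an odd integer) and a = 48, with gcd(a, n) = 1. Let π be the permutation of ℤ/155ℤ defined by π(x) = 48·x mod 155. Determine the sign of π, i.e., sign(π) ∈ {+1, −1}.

Start at x=36: 36 → 23 → 19 → 137 → 66 → 68 → 9 → … (one orbit).
Cycle type of π: 60×2 + 30 + 4 + 1; total 5 cycles.
155 − 5 = 150 transpositions; sign(π) = (−1)^150 = +1.

+1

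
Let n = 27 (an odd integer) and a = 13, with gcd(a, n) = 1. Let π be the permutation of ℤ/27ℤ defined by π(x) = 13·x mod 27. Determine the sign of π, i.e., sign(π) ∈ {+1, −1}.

Start at x=4: 4 → 25 → 1 → 13 → 7 → 10 → 22 → … (one orbit).
π_13 has 7 disjoint cycles with lengths [9, 9, 3, 3, 1, 1, 1] on {0,…,26}.
sign(π) = (−1)^{n − #cycles} = (−1)^{27−7} = (−1)^20 = +1.
Check: (13/27) = +1 by Zolotarev.

+1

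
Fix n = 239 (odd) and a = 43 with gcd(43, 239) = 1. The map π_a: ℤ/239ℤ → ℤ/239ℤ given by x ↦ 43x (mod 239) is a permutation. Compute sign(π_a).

-1

Trace 136: π^k(136) = [136, 112, 36, 114, 122, 227, 201] for k=0..6.
Cycle type of π: 238 + 1; total 2 cycles.
With 2 cycles on 239 points, sign = (−1)^{239−2} = -1.
Check: (43/239) = -1 by Zolotarev.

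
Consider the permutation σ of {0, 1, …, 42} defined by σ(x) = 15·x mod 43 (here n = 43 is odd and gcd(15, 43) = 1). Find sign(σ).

Orbit of 4 under x↦15x: [4, 17, 40, 41, 13, 23, 1]… (length divides ord_43(15)).
3 cycles of lengths [21, 21, 1].
n − c = 43 − 3 = 40; sign = (−1)^40 = +1.
(15|43)_J = +1 (Zolotarev's lemma cross-check).

+1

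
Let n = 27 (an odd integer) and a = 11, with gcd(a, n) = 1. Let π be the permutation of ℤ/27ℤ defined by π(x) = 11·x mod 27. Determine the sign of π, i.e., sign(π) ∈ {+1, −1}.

Orbit of 25 under x↦11x: [25, 5, 1, 11, 13, 8, 7]… (length divides ord_27(11)).
Decompose π into cycles: lengths [18, 6, 2, 1] (4 cycles, including the fixed point 0).
n − c = 27 − 4 = 23; sign = (−1)^23 = -1.
(11|27)_J = -1 (Zolotarev's lemma cross-check).

-1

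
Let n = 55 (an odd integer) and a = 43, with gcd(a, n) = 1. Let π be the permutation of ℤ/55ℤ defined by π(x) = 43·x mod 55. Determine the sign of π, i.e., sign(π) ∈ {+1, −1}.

Trace 34: π^k(34) = [34, 32, 1, 43] for k=0..3.
Decompose π into cycles: lengths [4, 4, 4, 4, 4, 4, 4, 4, 4, 4, 4, 2, 2, 2, 2, 2, 1] (17 cycles, including the fixed point 0).
With 17 cycles on 55 points, sign = (−1)^{55−17} = +1.

+1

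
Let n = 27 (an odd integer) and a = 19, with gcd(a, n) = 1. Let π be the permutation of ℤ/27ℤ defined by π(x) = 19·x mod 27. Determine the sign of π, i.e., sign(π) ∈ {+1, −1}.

Start at x=19: 19 → 10 → 1 → 19 (one orbit).
15 cycles of lengths [3, 3, 3, 3, 3, 3, 1, 1, 1, 1, 1, 1, 1, 1, 1].
15 cycles on 27: each ℓ→(−1)^(ℓ−1), product (−1)^12 = +1.
The Jacobi symbol (19|27) = +1 (Zolotarev) agrees.

+1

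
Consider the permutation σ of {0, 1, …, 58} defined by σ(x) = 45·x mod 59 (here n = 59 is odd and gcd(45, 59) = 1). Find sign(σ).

Start at x=49: 49 → 22 → 46 → 5 → 48 → 36 → 27 → … (one orbit).
Decompose π into cycles: lengths [29, 29, 1] (3 cycles, including the fixed point 0).
Σ(ℓ_i−1) = 59−3 = 56; sign = (−1)^56 = +1.
The Jacobi symbol (45|59) = +1 (Zolotarev) agrees.

+1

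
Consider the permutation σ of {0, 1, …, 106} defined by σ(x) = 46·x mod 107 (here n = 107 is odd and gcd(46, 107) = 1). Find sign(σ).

Orbit of 94 under x↦46x: [94, 44, 98, 14, 2, 92, 59]… (length divides ord_107(46)).
Cycle type of π: 106 + 1; total 2 cycles.
With 2 cycles on 107 points, sign = (−1)^{107−2} = -1.
The Jacobi symbol (46|107) = -1 (Zolotarev) agrees.

-1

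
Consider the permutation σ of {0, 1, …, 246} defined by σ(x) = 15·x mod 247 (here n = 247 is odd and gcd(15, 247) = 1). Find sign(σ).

+1

Start at x=144: 144 → 184 → 43 → 151 → 42 → 136 → 64 → … (one orbit).
Cycle lengths of π_15 on ℤ/247ℤ: [36, 36, 36, 36, 36, 36, 18, 12, 1]; 9 cycles in total.
9 cycles on 247: each ℓ→(−1)^(ℓ−1), product (−1)^238 = +1.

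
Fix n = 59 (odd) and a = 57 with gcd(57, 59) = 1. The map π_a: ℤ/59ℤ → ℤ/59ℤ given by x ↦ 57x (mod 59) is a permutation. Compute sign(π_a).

+1

Start at x=21: 21 → 17 → 25 → 9 → 41 → 36 → 46 → … (one orbit).
3 cycles of lengths [29, 29, 1].
n − c = 59 − 3 = 56; sign = (−1)^56 = +1.
Via Zolotarev, sign(π_{57}) = (57|59) = +1.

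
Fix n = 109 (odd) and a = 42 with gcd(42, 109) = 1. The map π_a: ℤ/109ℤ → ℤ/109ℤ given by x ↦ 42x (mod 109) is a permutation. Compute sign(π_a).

-1

Start at x=62: 62 → 97 → 41 → 87 → 57 → 105 → 50 → … (one orbit).
Cycle lengths of π_42 on ℤ/109ℤ: [108, 1]; 2 cycles in total.
Σ(ℓ_i−1) = 109−2 = 107; sign = (−1)^107 = -1.
Via Zolotarev, sign(π_{42}) = (42|109) = -1.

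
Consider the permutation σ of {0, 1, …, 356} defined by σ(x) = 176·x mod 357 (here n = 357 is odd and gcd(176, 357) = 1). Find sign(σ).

+1

Orbit of 64 under x↦176x: [64, 197, 43, 71, 1, 176, 274]… (length divides ord_357(176)).
Cycle type of π: 16×21 + 2×7 + 1×7; total 35 cycles.
sign(π) = (−1)^{n − #cycles} = (−1)^{357−35} = (−1)^322 = +1.
(176|357)_J = +1 (Zolotarev's lemma cross-check).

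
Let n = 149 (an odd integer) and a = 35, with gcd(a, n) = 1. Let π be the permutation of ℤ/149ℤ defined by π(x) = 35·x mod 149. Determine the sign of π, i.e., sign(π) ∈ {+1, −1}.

Trace 95: π^k(95) = [95, 47, 6, 61, 49, 76, 127] for k=0..6.
Cycle type of π: 74×2 + 1; total 3 cycles.
149 − 3 = 146 transpositions; sign(π) = (−1)^146 = +1.
Check: (35/149) = +1 by Zolotarev.

+1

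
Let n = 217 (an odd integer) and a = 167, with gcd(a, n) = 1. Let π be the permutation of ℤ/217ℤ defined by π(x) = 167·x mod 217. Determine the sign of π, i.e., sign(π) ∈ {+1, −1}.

+1

Orbit of 48 under x↦167x: [48, 204, 216, 50, 104, 8, 34]… (length divides ord_217(167)).
The orbit structure of x ↦ 167x mod 217: 11 orbits of sizes [30, 30, 30, 30, 30, 30, 30, 2, 2, 2, 1].
sign(π) = (−1)^{n − #cycles} = (−1)^{217−11} = (−1)^206 = +1.
Check: (167/217) = +1 by Zolotarev.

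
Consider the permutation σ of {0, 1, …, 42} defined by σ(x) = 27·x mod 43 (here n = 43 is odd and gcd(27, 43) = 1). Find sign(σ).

Orbit of 8 under x↦27x: [8, 1, 27, 41, 32, 4, 22]… (length divides ord_43(27)).
The orbit structure of x ↦ 27x mod 43: 4 orbits of sizes [14, 14, 14, 1].
sign(π) = (−1)^{n − #cycles} = (−1)^{43−4} = (−1)^39 = -1.

-1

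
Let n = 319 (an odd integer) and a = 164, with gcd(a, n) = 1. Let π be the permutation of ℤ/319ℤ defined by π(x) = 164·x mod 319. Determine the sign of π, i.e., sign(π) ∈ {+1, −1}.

+1

Orbit of 186 under x↦164x: [186, 199, 98, 122, 230, 78, 32]… (length divides ord_319(164)).
17 cycles of lengths [28, 28, 28, 28, 28, 28, 28, 28, 28, 28, 28, 2, 2, 2, 2, 2, 1].
319 − 17 = 302 transpositions; sign(π) = (−1)^302 = +1.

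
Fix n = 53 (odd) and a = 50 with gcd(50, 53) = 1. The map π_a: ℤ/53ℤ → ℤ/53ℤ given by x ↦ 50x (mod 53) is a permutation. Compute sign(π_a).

Trace 20: π^k(20) = [20, 46, 21, 43, 30, 16, 5] for k=0..6.
Cycle lengths of π_50 on ℤ/53ℤ: [52, 1]; 2 cycles in total.
With 2 cycles on 53 points, sign = (−1)^{53−2} = -1.

-1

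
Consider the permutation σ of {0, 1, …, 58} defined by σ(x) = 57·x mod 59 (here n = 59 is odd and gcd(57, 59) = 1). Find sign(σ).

Trace 7: π^k(7) = [7, 45, 28, 3, 53, 12, 35] for k=0..6.
π_57 has 3 disjoint cycles with lengths [29, 29, 1] on {0,…,58}.
Σ(ℓ_i−1) = 59−3 = 56; sign = (−1)^56 = +1.
The Jacobi symbol (57|59) = +1 (Zolotarev) agrees.

+1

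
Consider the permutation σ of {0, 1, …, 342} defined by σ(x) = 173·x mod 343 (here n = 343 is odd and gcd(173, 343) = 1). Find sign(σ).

Trace 108: π^k(108) = [108, 162, 243, 193, 118, 177, 94] for k=0..6.
Cycle lengths of π_173 on ℤ/343ℤ: [294, 42, 6, 1]; 4 cycles in total.
4 cycles on 343: each ℓ→(−1)^(ℓ−1), product (−1)^339 = -1.
Zolotarev: (173|343) = -1, matching the cycle-count sign.

-1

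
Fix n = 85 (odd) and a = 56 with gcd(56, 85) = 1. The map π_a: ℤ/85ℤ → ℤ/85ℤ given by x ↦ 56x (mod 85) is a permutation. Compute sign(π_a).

-1

Trace 61: π^k(61) = [61, 16, 46, 26, 11, 21, 71] for k=0..6.
Decompose π into cycles: lengths [16, 16, 16, 16, 16, 1, 1, 1, 1, 1] (10 cycles, including the fixed point 0).
sign(π) = (−1)^{n − #cycles} = (−1)^{85−10} = (−1)^75 = -1.
The Jacobi symbol (56|85) = -1 (Zolotarev) agrees.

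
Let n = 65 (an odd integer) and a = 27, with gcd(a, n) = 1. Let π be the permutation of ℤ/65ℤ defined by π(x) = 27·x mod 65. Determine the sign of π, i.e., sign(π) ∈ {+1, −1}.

-1

Start at x=27: 27 → 14 → 53 → 1 → 27 (one orbit).
π_27 has 26 disjoint cycles with lengths [4, 4, 4, 4, 4, 4, 4, 4, 4, 4, 4, 4, 4, 1, 1, 1, 1, 1, 1, 1, 1, 1, 1, 1, 1, 1] on {0,…,64}.
sign(π) = (−1)^{n − #cycles} = (−1)^{65−26} = (−1)^39 = -1.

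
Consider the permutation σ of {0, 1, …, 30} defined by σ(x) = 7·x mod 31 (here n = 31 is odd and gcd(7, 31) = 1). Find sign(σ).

Start at x=10: 10 → 8 → 25 → 20 → 16 → 19 → 9 → … (one orbit).
π_7 has 3 disjoint cycles with lengths [15, 15, 1] on {0,…,30}.
3 cycles on 31: each ℓ→(−1)^(ℓ−1), product (−1)^28 = +1.

+1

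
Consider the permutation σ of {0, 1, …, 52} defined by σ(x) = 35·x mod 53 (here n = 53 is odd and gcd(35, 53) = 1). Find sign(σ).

-1

Orbit of 25 under x↦35x: [25, 27, 44, 3, 52, 18, 47]… (length divides ord_53(35)).
The orbit structure of x ↦ 35x mod 53: 2 orbits of sizes [52, 1].
n − c = 53 − 2 = 51; sign = (−1)^51 = -1.
Via Zolotarev, sign(π_{35}) = (35|53) = -1.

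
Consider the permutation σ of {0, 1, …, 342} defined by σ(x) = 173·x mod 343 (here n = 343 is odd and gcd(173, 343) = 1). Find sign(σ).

-1

Start at x=246: 246 → 26 → 39 → 230 → 2 → 3 → 176 → … (one orbit).
Cycle type of π: 294 + 42 + 6 + 1; total 4 cycles.
Σ(ℓ_i−1) = 343−4 = 339; sign = (−1)^339 = -1.
(173|343)_J = -1 (Zolotarev's lemma cross-check).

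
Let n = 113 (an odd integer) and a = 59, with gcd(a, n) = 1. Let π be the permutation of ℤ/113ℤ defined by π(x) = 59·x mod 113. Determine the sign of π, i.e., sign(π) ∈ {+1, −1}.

-1

Orbit of 87 under x↦59x: [87, 48, 7, 74, 72, 67, 111]… (length divides ord_113(59)).
Cycle lengths of π_59 on ℤ/113ℤ: [112, 1]; 2 cycles in total.
2 cycles on 113: each ℓ→(−1)^(ℓ−1), product (−1)^111 = -1.
Via Zolotarev, sign(π_{59}) = (59|113) = -1.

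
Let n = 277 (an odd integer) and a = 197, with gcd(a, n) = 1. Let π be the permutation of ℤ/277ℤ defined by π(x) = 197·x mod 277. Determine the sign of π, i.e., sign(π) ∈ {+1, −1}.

Start at x=3: 3 → 37 → 87 → 242 → 30 → 93 → 39 → … (one orbit).
Cycle type of π: 276 + 1; total 2 cycles.
sign(π) = (−1)^{n − #cycles} = (−1)^{277−2} = (−1)^275 = -1.
(197|277)_J = -1 (Zolotarev's lemma cross-check).

-1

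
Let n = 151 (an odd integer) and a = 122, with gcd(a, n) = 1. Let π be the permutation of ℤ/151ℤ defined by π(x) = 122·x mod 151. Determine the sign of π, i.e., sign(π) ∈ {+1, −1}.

Orbit of 122 under x↦122x: [122, 86, 73, 148, 87, 44, 83]… (length divides ord_151(122)).
Decompose π into cycles: lengths [50, 50, 50, 1] (4 cycles, including the fixed point 0).
151 − 4 = 147 transpositions; sign(π) = (−1)^147 = -1.

-1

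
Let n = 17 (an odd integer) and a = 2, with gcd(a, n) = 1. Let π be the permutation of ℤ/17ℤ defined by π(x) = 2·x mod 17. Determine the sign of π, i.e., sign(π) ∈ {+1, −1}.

+1

Trace 4: π^k(4) = [4, 8, 16, 15, 13, 9, 1] for k=0..6.
π_2 has 3 disjoint cycles with lengths [8, 8, 1] on {0,…,16}.
With 3 cycles on 17 points, sign = (−1)^{17−3} = +1.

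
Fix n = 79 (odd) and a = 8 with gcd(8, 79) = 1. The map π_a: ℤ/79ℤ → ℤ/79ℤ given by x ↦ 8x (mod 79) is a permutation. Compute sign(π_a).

+1

Trace 52: π^k(52) = [52, 21, 10, 1, 8, 64, 38] for k=0..6.
π_8 has 7 disjoint cycles with lengths [13, 13, 13, 13, 13, 13, 1] on {0,…,78}.
7 cycles on 79: each ℓ→(−1)^(ℓ−1), product (−1)^72 = +1.
Zolotarev: (8|79) = +1, matching the cycle-count sign.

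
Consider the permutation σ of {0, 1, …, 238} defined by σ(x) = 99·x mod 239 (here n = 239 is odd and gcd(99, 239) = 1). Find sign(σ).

+1

Orbit of 201 under x↦99x: [201, 62, 163, 124, 87, 9, 174]… (length divides ord_239(99)).
π_99 has 3 disjoint cycles with lengths [119, 119, 1] on {0,…,238}.
Σ(ℓ_i−1) = 239−3 = 236; sign = (−1)^236 = +1.
Check: (99/239) = +1 by Zolotarev.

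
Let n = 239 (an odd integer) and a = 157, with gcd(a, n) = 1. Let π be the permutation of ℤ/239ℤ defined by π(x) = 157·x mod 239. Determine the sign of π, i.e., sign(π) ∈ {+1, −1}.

Trace 162: π^k(162) = [162, 100, 165, 93, 22, 108, 226] for k=0..6.
Cycle type of π: 119×2 + 1; total 3 cycles.
n − c = 239 − 3 = 236; sign = (−1)^236 = +1.

+1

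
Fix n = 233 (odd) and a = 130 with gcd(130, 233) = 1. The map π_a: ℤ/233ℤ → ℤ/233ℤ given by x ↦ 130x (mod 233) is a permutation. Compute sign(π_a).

Orbit of 161 under x↦130x: [161, 193, 159, 166, 144, 80, 148]… (length divides ord_233(130)).
Cycle lengths of π_130 on ℤ/233ℤ: [232, 1]; 2 cycles in total.
233 − 2 = 231 transpositions; sign(π) = (−1)^231 = -1.
The Jacobi symbol (130|233) = -1 (Zolotarev) agrees.

-1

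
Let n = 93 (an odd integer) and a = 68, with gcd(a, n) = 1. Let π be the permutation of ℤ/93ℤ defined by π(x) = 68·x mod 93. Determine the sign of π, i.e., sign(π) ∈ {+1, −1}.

+1

Start at x=68: 68 → 67 → 92 → 25 → 26 → 1 → 68 (one orbit).
The orbit structure of x ↦ 68x mod 93: 17 orbits of sizes [6, 6, 6, 6, 6, 6, 6, 6, 6, 6, 6, 6, 6, 6, 6, 2, 1].
17 cycles on 93: each ℓ→(−1)^(ℓ−1), product (−1)^76 = +1.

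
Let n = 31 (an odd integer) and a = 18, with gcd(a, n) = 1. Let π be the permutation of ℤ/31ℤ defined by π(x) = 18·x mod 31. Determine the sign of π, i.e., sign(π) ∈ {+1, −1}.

+1

Start at x=9: 9 → 7 → 2 → 5 → 28 → 8 → 20 → … (one orbit).
Cycle lengths of π_18 on ℤ/31ℤ: [15, 15, 1]; 3 cycles in total.
Σ(ℓ_i−1) = 31−3 = 28; sign = (−1)^28 = +1.
Check: (18/31) = +1 by Zolotarev.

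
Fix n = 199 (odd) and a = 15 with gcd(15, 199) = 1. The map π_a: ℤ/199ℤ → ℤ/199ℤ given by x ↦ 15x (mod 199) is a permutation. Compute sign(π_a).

-1

Trace 63: π^k(63) = [63, 149, 46, 93, 2, 30, 52] for k=0..6.
Decompose π into cycles: lengths [198, 1] (2 cycles, including the fixed point 0).
Σ(ℓ_i−1) = 199−2 = 197; sign = (−1)^197 = -1.
The Jacobi symbol (15|199) = -1 (Zolotarev) agrees.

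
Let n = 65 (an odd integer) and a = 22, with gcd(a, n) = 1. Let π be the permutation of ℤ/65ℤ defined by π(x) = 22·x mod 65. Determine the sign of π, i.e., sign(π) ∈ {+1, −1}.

Orbit of 29 under x↦22x: [29, 53, 61, 42, 14, 48, 16]… (length divides ord_65(22)).
The orbit structure of x ↦ 22x mod 65: 10 orbits of sizes [12, 12, 12, 12, 4, 3, 3, 3, 3, 1].
n − c = 65 − 10 = 55; sign = (−1)^55 = -1.

-1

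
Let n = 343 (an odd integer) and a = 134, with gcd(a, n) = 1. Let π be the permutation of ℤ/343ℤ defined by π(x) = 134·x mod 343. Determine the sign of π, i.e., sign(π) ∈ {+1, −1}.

+1

Trace 64: π^k(64) = [64, 1, 134, 120, 302, 337, 225] for k=0..6.
19 cycles of lengths [49, 49, 49, 49, 49, 49, 7, 7, 7, 7, 7, 7, 1, 1, 1, 1, 1, 1, 1].
Σ(ℓ_i−1) = 343−19 = 324; sign = (−1)^324 = +1.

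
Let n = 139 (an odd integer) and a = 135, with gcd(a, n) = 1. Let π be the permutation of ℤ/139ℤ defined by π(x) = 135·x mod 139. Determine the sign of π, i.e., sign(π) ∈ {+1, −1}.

-1

Orbit of 116 under x↦135x: [116, 92, 49, 82, 89, 61, 34]… (length divides ord_139(135)).
π_135 has 2 disjoint cycles with lengths [138, 1] on {0,…,138}.
2 cycles on 139: each ℓ→(−1)^(ℓ−1), product (−1)^137 = -1.
Via Zolotarev, sign(π_{135}) = (135|139) = -1.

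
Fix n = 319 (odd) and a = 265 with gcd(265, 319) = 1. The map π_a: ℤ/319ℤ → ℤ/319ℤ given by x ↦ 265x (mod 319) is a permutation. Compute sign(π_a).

Trace 1: π^k(1) = [1, 265, 45, 122, 111, 67, 210] for k=0..6.
33 cycles of lengths [14, 14, 14, 14, 14, 14, 14, 14, 14, 14, 14, 14, 14, 14, 14, 14, 14, 14, 14, 14, 14, 14, 1, 1, 1, 1, 1, 1, 1, 1, 1, 1, 1].
319 − 33 = 286 transpositions; sign(π) = (−1)^286 = +1.
The Jacobi symbol (265|319) = +1 (Zolotarev) agrees.

+1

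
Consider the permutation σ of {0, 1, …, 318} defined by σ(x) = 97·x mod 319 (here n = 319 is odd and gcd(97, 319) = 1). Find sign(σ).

-1

Trace 92: π^k(92) = [92, 311, 181, 12, 207, 301, 168] for k=0..6.
Cycle lengths of π_97 on ℤ/319ℤ: [140, 140, 28, 5, 5, 1]; 6 cycles in total.
Σ(ℓ_i−1) = 319−6 = 313; sign = (−1)^313 = -1.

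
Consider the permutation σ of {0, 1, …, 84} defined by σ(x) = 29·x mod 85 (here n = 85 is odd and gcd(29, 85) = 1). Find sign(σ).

Orbit of 39 under x↦29x: [39, 26, 74, 21, 14, 66, 44]… (length divides ord_85(29)).
π_29 has 8 disjoint cycles with lengths [16, 16, 16, 16, 16, 2, 2, 1] on {0,…,84}.
8 cycles on 85: each ℓ→(−1)^(ℓ−1), product (−1)^77 = -1.

-1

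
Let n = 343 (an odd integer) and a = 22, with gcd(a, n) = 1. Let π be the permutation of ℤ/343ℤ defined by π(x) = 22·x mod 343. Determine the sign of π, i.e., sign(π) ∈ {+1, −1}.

+1

Orbit of 169 under x↦22x: [169, 288, 162, 134, 204, 29, 295]… (length divides ord_343(22)).
Cycle type of π: 49×6 + 7×6 + 1×7; total 19 cycles.
19 cycles on 343: each ℓ→(−1)^(ℓ−1), product (−1)^324 = +1.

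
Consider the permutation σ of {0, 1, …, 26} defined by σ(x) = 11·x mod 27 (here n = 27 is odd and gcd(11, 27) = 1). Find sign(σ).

-1

Start at x=10: 10 → 2 → 22 → 26 → 16 → 14 → 19 → … (one orbit).
The orbit structure of x ↦ 11x mod 27: 4 orbits of sizes [18, 6, 2, 1].
27 − 4 = 23 transpositions; sign(π) = (−1)^23 = -1.
Zolotarev: (11|27) = -1, matching the cycle-count sign.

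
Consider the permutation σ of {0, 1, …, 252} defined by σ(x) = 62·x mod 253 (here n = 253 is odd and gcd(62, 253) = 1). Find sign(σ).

-1

Start at x=13: 13 → 47 → 131 → 26 → 94 → 9 → 52 → … (one orbit).
Decompose π into cycles: lengths [110, 110, 11, 11, 10, 1] (6 cycles, including the fixed point 0).
Σ(ℓ_i−1) = 253−6 = 247; sign = (−1)^247 = -1.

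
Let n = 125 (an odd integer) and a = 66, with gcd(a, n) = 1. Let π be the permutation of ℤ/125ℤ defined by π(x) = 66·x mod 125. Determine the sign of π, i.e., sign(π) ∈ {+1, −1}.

Orbit of 121 under x↦66x: [121, 111, 76, 16, 56, 71, 61]… (length divides ord_125(66)).
Cycle type of π: 25×4 + 5×4 + 1×5; total 13 cycles.
13 cycles on 125: each ℓ→(−1)^(ℓ−1), product (−1)^112 = +1.

+1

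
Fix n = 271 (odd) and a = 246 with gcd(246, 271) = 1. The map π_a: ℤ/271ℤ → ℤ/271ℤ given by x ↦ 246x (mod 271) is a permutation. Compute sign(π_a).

Start at x=114: 114 → 131 → 248 → 33 → 259 → 29 → 88 → … (one orbit).
Cycle type of π: 54×5 + 1; total 6 cycles.
sign(π) = (−1)^{n − #cycles} = (−1)^{271−6} = (−1)^265 = -1.
Via Zolotarev, sign(π_{246}) = (246|271) = -1.

-1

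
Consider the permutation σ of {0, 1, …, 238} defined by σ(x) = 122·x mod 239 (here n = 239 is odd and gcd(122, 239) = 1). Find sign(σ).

+1

Trace 54: π^k(54) = [54, 135, 218, 67, 48, 120, 61] for k=0..6.
Cycle type of π: 119×2 + 1; total 3 cycles.
239 − 3 = 236 transpositions; sign(π) = (−1)^236 = +1.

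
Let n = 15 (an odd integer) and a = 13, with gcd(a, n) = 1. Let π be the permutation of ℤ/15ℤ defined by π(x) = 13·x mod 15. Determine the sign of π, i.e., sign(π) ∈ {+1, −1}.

Orbit of 4 under x↦13x: [4, 7, 1, 13]… (length divides ord_15(13)).
6 cycles of lengths [4, 4, 4, 1, 1, 1].
6 cycles on 15: each ℓ→(−1)^(ℓ−1), product (−1)^9 = -1.

-1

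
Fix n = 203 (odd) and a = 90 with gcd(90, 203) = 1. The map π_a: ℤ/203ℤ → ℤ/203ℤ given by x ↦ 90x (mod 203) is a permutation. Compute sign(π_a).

+1

Orbit of 76 under x↦90x: [76, 141, 104, 22, 153, 169, 188]… (length divides ord_203(90)).
π_90 has 11 disjoint cycles with lengths [28, 28, 28, 28, 28, 28, 28, 2, 2, 2, 1] on {0,…,202}.
Σ(ℓ_i−1) = 203−11 = 192; sign = (−1)^192 = +1.
Via Zolotarev, sign(π_{90}) = (90|203) = +1.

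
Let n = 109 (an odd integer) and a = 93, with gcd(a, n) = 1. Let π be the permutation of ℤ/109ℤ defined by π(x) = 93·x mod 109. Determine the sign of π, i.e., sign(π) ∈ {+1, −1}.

+1

Start at x=64: 64 → 66 → 34 → 1 → 93 → 38 → 46 → … (one orbit).
Cycle type of π: 18×6 + 1; total 7 cycles.
109 − 7 = 102 transpositions; sign(π) = (−1)^102 = +1.
The Jacobi symbol (93|109) = +1 (Zolotarev) agrees.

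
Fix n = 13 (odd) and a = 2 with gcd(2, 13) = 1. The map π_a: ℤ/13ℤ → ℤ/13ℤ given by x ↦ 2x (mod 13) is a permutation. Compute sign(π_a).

-1

Trace 5: π^k(5) = [5, 10, 7, 1, 2, 4, 8] for k=0..6.
Cycle lengths of π_2 on ℤ/13ℤ: [12, 1]; 2 cycles in total.
2 cycles on 13: each ℓ→(−1)^(ℓ−1), product (−1)^11 = -1.
Zolotarev: (2|13) = -1, matching the cycle-count sign.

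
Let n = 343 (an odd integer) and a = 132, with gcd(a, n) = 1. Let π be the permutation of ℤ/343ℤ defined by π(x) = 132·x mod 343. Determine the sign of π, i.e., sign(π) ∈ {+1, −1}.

Orbit of 321 under x↦132x: [321, 183, 146, 64, 216, 43, 188]… (length divides ord_343(132)).
π_132 has 10 disjoint cycles with lengths [98, 98, 98, 14, 14, 14, 2, 2, 2, 1] on {0,…,342}.
10 cycles on 343: each ℓ→(−1)^(ℓ−1), product (−1)^333 = -1.
Via Zolotarev, sign(π_{132}) = (132|343) = -1.

-1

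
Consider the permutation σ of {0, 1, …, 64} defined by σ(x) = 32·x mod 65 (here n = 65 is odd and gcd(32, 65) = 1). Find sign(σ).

+1

Trace 8: π^k(8) = [8, 61, 2, 64, 33, 16, 57] for k=0..6.
Decompose π into cycles: lengths [12, 12, 12, 12, 12, 4, 1] (7 cycles, including the fixed point 0).
7 cycles on 65: each ℓ→(−1)^(ℓ−1), product (−1)^58 = +1.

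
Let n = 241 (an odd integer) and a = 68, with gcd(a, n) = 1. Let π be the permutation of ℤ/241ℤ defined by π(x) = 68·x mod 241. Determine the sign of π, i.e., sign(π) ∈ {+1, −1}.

Start at x=123: 123 → 170 → 233 → 179 → 122 → 102 → 188 → … (one orbit).
2 cycles of lengths [240, 1].
n − c = 241 − 2 = 239; sign = (−1)^239 = -1.
Via Zolotarev, sign(π_{68}) = (68|241) = -1.

-1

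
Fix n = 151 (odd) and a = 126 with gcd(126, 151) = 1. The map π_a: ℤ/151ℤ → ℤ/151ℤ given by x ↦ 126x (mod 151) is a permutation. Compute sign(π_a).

Orbit of 18 under x↦126x: [18, 3, 76, 63, 86, 115, 145]… (length divides ord_151(126)).
π_126 has 2 disjoint cycles with lengths [150, 1] on {0,…,150}.
2 cycles on 151: each ℓ→(−1)^(ℓ−1), product (−1)^149 = -1.
Check: (126/151) = -1 by Zolotarev.

-1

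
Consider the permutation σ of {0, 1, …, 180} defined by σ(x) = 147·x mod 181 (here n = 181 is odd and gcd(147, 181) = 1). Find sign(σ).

Start at x=176: 176 → 170 → 12 → 135 → 116 → 38 → 156 → … (one orbit).
π_147 has 3 disjoint cycles with lengths [90, 90, 1] on {0,…,180}.
n − c = 181 − 3 = 178; sign = (−1)^178 = +1.
The Jacobi symbol (147|181) = +1 (Zolotarev) agrees.

+1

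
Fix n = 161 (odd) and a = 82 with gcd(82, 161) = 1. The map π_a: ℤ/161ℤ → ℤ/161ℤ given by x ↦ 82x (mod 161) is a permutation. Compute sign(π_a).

Trace 142: π^k(142) = [142, 52, 78, 117, 95, 62, 93] for k=0..6.
Cycle lengths of π_82 on ℤ/161ℤ: [66, 66, 11, 11, 6, 1]; 6 cycles in total.
Σ(ℓ_i−1) = 161−6 = 155; sign = (−1)^155 = -1.
Via Zolotarev, sign(π_{82}) = (82|161) = -1.

-1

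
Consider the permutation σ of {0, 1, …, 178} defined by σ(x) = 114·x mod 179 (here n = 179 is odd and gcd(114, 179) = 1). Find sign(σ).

-1

Orbit of 127 under x↦114x: [127, 158, 112, 59, 103, 107, 26]… (length divides ord_179(114)).
2 cycles of lengths [178, 1].
n − c = 179 − 2 = 177; sign = (−1)^177 = -1.
The Jacobi symbol (114|179) = -1 (Zolotarev) agrees.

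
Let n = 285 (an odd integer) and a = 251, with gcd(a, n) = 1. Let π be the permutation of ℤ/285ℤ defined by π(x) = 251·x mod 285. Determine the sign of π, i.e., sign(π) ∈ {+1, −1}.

Trace 206: π^k(206) = [206, 121, 161, 226, 11, 196, 176] for k=0..6.
30 cycles of lengths [18, 18, 18, 18, 18, 18, 18, 18, 18, 18, 9, 9, 9, 9, 9, 9, 9, 9, 9, 9, 2, 2, 2, 2, 2, 1, 1, 1, 1, 1].
30 cycles on 285: each ℓ→(−1)^(ℓ−1), product (−1)^255 = -1.
The Jacobi symbol (251|285) = -1 (Zolotarev) agrees.

-1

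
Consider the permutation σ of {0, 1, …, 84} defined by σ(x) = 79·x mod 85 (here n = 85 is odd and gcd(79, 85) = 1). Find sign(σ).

Trace 39: π^k(39) = [39, 21, 44, 76, 54, 16, 74] for k=0..6.
The orbit structure of x ↦ 79x mod 85: 8 orbits of sizes [16, 16, 16, 16, 16, 2, 2, 1].
85 − 8 = 77 transpositions; sign(π) = (−1)^77 = -1.
Via Zolotarev, sign(π_{79}) = (79|85) = -1.

-1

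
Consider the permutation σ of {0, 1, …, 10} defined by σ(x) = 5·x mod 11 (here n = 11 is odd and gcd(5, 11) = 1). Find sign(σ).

Start at x=9: 9 → 1 → 5 → 3 → 4 → 9 (one orbit).
The orbit structure of x ↦ 5x mod 11: 3 orbits of sizes [5, 5, 1].
Σ(ℓ_i−1) = 11−3 = 8; sign = (−1)^8 = +1.

+1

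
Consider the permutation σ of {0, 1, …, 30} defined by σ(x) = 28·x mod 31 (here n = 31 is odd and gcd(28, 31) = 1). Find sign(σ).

Orbit of 9 under x↦28x: [9, 4, 19, 5, 16, 14, 20]… (length divides ord_31(28)).
Cycle type of π: 15×2 + 1; total 3 cycles.
sign(π) = (−1)^{n − #cycles} = (−1)^{31−3} = (−1)^28 = +1.
The Jacobi symbol (28|31) = +1 (Zolotarev) agrees.

+1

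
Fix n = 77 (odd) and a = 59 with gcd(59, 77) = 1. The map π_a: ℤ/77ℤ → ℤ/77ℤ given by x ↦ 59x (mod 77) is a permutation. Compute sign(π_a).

Orbit of 75 under x↦59x: [75, 36, 45, 37, 27, 53, 47]… (length divides ord_77(59)).
Cycle type of π: 30×2 + 6 + 5×2 + 1; total 6 cycles.
77 − 6 = 71 transpositions; sign(π) = (−1)^71 = -1.
Check: (59/77) = -1 by Zolotarev.

-1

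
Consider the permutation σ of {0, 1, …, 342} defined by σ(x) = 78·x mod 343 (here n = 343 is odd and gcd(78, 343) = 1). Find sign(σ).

Trace 134: π^k(134) = [134, 162, 288, 169, 148, 225, 57] for k=0..6.
Decompose π into cycles: lengths [49, 49, 49, 49, 49, 49, 7, 7, 7, 7, 7, 7, 1, 1, 1, 1, 1, 1, 1] (19 cycles, including the fixed point 0).
sign(π) = (−1)^{n − #cycles} = (−1)^{343−19} = (−1)^324 = +1.
The Jacobi symbol (78|343) = +1 (Zolotarev) agrees.

+1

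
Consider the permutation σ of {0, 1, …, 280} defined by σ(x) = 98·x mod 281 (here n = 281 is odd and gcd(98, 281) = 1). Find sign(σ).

Orbit of 211 under x↦98x: [211, 165, 153, 101, 63, 273, 59]… (length divides ord_281(98)).
π_98 has 9 disjoint cycles with lengths [35, 35, 35, 35, 35, 35, 35, 35, 1] on {0,…,280}.
281 − 9 = 272 transpositions; sign(π) = (−1)^272 = +1.

+1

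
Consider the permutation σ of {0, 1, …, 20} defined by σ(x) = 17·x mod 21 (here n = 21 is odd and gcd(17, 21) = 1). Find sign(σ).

+1

Trace 17: π^k(17) = [17, 16, 20, 4, 5, 1] for k=0..5.
Cycle type of π: 6×3 + 2 + 1; total 5 cycles.
n − c = 21 − 5 = 16; sign = (−1)^16 = +1.
Via Zolotarev, sign(π_{17}) = (17|21) = +1.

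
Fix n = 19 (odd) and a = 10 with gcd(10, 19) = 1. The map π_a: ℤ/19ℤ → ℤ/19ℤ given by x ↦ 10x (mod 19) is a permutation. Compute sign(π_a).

-1

Trace 9: π^k(9) = [9, 14, 7, 13, 16, 8, 4] for k=0..6.
The orbit structure of x ↦ 10x mod 19: 2 orbits of sizes [18, 1].
n − c = 19 − 2 = 17; sign = (−1)^17 = -1.
Check: (10/19) = -1 by Zolotarev.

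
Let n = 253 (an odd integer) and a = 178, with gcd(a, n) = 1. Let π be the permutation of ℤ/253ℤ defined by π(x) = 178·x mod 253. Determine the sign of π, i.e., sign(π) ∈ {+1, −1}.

Trace 178: π^k(178) = [178, 59, 129, 192, 21, 196, 227] for k=0..6.
π_178 has 5 disjoint cycles with lengths [110, 110, 22, 10, 1] on {0,…,252}.
With 5 cycles on 253 points, sign = (−1)^{253−5} = +1.
The Jacobi symbol (178|253) = +1 (Zolotarev) agrees.

+1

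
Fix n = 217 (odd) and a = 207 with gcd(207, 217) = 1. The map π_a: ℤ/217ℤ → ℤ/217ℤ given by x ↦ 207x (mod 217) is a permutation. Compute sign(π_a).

Start at x=53: 53 → 121 → 92 → 165 → 86 → 8 → 137 → … (one orbit).
10 cycles of lengths [30, 30, 30, 30, 30, 30, 30, 3, 3, 1].
sign(π) = (−1)^{n − #cycles} = (−1)^{217−10} = (−1)^207 = -1.
Zolotarev: (207|217) = -1, matching the cycle-count sign.

-1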